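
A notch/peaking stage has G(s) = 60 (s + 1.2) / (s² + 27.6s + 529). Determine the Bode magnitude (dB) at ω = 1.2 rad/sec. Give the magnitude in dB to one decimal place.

|j1.2 + 1.2| = √(1.2² + 1.2²) = 1.697
|(j1.2)² + 27.6(j1.2) + 529| = |527.56 + j33.12| = 528.6
|G(j1.2)| = 60 × 1.697 / 528.6 = 0.19263
20 log₁₀(0.19263) = -14.31 dB

-14.3 dB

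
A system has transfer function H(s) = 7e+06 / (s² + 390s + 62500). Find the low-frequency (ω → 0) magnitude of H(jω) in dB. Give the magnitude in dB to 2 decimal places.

40.98 dB

H(0) = 7e+06 / 62500 = 112
20 log₁₀(112) = 40.984 dB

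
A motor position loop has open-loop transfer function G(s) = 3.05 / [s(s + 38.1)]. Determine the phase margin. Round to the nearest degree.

Gain crossover: |G(jω)| = 1 at ω ≈ 0.0801 rad s⁻¹.
∠G(j0.0801) = −90° − arctan(0.0801/38.1) ≈ -90.12°
PM = 180° + (-90.12°) = 89.88°

90°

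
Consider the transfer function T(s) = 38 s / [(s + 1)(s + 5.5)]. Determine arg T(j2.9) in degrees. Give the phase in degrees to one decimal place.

∠(j2.9) = 90.00°
∠(j2.9 + 1) = arctan(2.9/1) = 70.97°
∠(j2.9 + 5.5) = arctan(2.9/5.5) = 27.80°
∠T(j2.9) = 90.00° − (70.97° + 27.80°) = -8.78°

-8.8°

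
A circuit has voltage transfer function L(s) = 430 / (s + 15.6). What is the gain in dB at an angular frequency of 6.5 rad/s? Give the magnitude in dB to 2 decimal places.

28.11 dB

|j6.5 + 15.6| = √(6.5² + 15.6²) = 16.9
|L(j6.5)| = 430 / 16.9 = 25.444
20 log₁₀(25.444) = 28.112 dB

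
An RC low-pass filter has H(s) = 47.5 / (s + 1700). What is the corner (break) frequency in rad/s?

1700 rad/s

The single real pole at s = −1700 gives a corner at ω = 1700 rad/s.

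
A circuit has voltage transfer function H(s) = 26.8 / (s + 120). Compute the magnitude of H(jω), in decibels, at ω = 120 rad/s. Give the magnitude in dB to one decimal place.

|j120 + 120| = √(120² + 120²) = 169.7
|H(j120)| = 26.8 / 169.7 = 0.15792
20 log₁₀(0.15792) = -16.03 dB

-16.0 dB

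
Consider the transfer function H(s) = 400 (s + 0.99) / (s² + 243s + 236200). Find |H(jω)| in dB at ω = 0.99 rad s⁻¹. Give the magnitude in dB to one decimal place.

|j0.99 + 0.99| = √(0.99² + 0.99²) = 1.4
|(j0.99)² + 243(j0.99) + 236200| = |2.362e+05 + j240.57| = 2.362e+05
|H(j0.99)| = 400 × 1.4 / 2.362e+05 = 0.002371
20 log₁₀(0.002371) = -52.50 dB

-52.5 dB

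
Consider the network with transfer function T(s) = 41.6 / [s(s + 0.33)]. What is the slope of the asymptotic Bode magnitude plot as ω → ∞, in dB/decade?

With 0 zeros and 2 poles, the high-frequency asymptotic slope is 20 × (0 − 2) = -40 dB/decade.

-40 dB/decade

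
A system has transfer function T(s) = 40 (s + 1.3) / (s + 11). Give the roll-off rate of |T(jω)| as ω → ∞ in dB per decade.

With 1 zero and 1 pole, the high-frequency asymptotic slope is 20 × (1 − 1) = 0 dB/decade.

0 dB/decade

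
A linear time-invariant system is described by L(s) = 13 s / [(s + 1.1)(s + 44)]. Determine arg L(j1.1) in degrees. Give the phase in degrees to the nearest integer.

∠(j1.1) = 90.00°
∠(j1.1 + 1.1) = arctan(1.1/1.1) = 45.00°
∠(j1.1 + 44) = arctan(1.1/44) = 1.43°
∠L(j1.1) = 90.00° − (45.00° + 1.43°) = 43.57°

44°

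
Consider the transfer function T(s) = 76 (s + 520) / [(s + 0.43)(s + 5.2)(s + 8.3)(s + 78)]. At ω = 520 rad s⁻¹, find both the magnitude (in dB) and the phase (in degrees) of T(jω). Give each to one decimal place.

|j520 + 520| = √(520² + 520²) = 735.4
|j520 + 0.43| = √(520² + 0.43²) = 520
|j520 + 5.2| = √(520² + 5.2²) = 520
|j520 + 8.3| = √(520² + 8.3²) = 520.1
|j520 + 78| = √(520² + 78²) = 525.8
|T(j520)| = 76 × 735.4 / (520 × 520 × 520.1 × 525.8) = 7.558e-07
20 log₁₀(7.558e-07) = -122.43 dB
∠(j520 + 520) = arctan(520/520) = 45.00°
∠(j520 + 0.43) = arctan(520/0.43) = 89.95°
∠(j520 + 5.2) = arctan(520/5.2) = 89.43°
∠(j520 + 8.3) = arctan(520/8.3) = 89.09°
∠(j520 + 78) = arctan(520/78) = 81.47°
∠T(j520) = 45.00° − (89.95° + 89.43° + 89.09° + 81.47°) = -304.93°

|T| = -122.4 dB, ∠T = -304.9°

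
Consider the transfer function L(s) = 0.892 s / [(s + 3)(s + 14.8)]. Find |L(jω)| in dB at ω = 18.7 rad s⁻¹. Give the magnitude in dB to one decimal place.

-28.7 dB

|j18.7| = 18.7
|j18.7 + 3| = √(18.7² + 3²) = 18.94
|j18.7 + 14.8| = √(18.7² + 14.8²) = 23.85
|L(j18.7)| = 0.892 × 18.7 / (18.94 × 23.85) = 0.036931
20 log₁₀(0.036931) = -28.65 dB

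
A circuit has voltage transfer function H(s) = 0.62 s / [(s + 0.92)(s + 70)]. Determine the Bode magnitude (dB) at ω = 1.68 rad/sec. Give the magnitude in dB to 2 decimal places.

|j1.68| = 1.68
|j1.68 + 0.92| = √(1.68² + 0.92²) = 1.915
|j1.68 + 70| = √(1.68² + 70²) = 70.02
|H(j1.68)| = 0.62 × 1.68 / (1.915 × 70.02) = 0.0077663
20 log₁₀(0.0077663) = -42.196 dB

-42.20 dB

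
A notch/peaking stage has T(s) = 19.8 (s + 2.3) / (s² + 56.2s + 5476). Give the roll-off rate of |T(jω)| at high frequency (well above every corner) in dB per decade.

With 1 zero and 2 poles, the high-frequency asymptotic slope is 20 × (1 − 2) = -20 dB/decade.

-20 dB/decade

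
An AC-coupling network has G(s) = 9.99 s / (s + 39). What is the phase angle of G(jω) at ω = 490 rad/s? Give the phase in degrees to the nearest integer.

5°

∠(j490) = 90.00°
∠(j490 + 39) = arctan(490/39) = 85.45°
∠G(j490) = 90.00° − 85.45° = 4.55°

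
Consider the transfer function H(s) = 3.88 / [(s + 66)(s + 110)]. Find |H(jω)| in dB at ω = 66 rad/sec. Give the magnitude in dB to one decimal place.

-69.8 dB

|j66 + 66| = √(66² + 66²) = 93.34
|j66 + 110| = √(66² + 110²) = 128.3
|H(j66)| = 3.88 / (93.34 × 128.3) = 0.00032405
20 log₁₀(0.00032405) = -69.79 dB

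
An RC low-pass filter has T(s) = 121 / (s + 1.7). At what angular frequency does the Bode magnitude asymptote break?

The single real pole at s = −1.7 gives a corner at ω = 1.7 rad/s.

1.7 rad/s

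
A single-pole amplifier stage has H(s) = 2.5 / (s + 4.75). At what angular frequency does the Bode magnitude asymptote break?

4.75 rad/sec

The single real pole at s = −4.75 gives a corner at ω = 4.75 rad/sec.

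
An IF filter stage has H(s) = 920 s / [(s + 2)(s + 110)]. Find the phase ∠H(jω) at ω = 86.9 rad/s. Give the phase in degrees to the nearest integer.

∠(j86.9) = 90.00°
∠(j86.9 + 2) = arctan(86.9/2) = 88.68°
∠(j86.9 + 110) = arctan(86.9/110) = 38.31°
∠H(j86.9) = 90.00° − (88.68° + 38.31°) = -36.99°

-37°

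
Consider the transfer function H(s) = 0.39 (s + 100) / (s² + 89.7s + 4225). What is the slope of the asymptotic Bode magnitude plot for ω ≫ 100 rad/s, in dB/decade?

With 1 zero and 2 poles, the high-frequency asymptotic slope is 20 × (1 − 2) = -20 dB/decade.

-20 dB/decade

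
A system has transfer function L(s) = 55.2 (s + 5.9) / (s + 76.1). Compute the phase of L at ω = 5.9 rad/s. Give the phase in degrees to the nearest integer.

∠(j5.9 + 5.9) = arctan(5.9/5.9) = 45.00°
∠(j5.9 + 76.1) = arctan(5.9/76.1) = 4.43°
∠L(j5.9) = 45.00° − 4.43° = 40.57°

41 deg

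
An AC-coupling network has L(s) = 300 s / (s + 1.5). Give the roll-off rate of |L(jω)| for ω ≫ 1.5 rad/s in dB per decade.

0 dB/decade

With 1 zero and 1 pole, the high-frequency asymptotic slope is 20 × (1 − 1) = 0 dB/decade.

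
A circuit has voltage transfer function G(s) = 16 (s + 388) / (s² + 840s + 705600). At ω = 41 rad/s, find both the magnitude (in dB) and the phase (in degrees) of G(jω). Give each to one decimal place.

|j41 + 388| = √(41² + 388²) = 390.2
|(j41)² + 840(j41) + 705600| = |7.0392e+05 + j34440| = 7.048e+05
|G(j41)| = 16 × 390.2 / 7.048e+05 = 0.0088577
20 log₁₀(0.0088577) = -41.05 dB
∠(j41 + 388) = arctan(41/388) = 6.03°
∠[(j41)² + 840(j41) + 705600] = ∠[7.0392e+05 + j34440] = 2.80°
∠G(j41) = 6.03° − 2.80° = 3.23°

|G| = -41.1 dB, ∠G = 3.2°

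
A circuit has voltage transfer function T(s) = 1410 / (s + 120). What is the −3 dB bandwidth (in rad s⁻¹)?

120 rad s⁻¹

For a single-pole low-pass, the −3 dB point is at the pole: ω = 120 rad s⁻¹.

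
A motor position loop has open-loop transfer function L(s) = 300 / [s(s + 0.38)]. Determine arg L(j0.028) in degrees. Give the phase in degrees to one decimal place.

-94.2°

∠(j0.028 + 0.38) = arctan(0.028/0.38) = 4.21°
∠(j0.028) = 90.00°
∠L(j0.028) = − (4.21° + 90.00°) = -94.21°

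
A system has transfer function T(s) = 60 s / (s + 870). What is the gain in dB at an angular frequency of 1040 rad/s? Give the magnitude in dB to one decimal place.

|j1040| = 1040
|j1040 + 870| = √(1040² + 870²) = 1356
|T(j1040)| = 60 × 1040 / 1356 = 46.021
20 log₁₀(46.021) = 33.26 dB

33.3 dB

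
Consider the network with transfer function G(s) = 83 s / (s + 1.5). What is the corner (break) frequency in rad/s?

1.5 rad/s

The single real pole at s = −1.5 gives a corner at ω = 1.5 rad/s.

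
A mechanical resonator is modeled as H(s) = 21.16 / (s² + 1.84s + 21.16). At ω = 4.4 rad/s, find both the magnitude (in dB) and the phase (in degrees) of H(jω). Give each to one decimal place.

|(j4.4)² + 1.84(j4.4) + 21.16| = |1.8 + j8.096| = 8.294
|H(j4.4)| = 21.16 / 8.294 = 2.5513
20 log₁₀(2.5513) = 8.14 dB
∠[(j4.4)² + 1.84(j4.4) + 21.16] = ∠[1.8 + j8.096] = 77.47°
∠H(j4.4) = −77.47° = -77.47°

|H| = 8.1 dB, ∠H = -77.5°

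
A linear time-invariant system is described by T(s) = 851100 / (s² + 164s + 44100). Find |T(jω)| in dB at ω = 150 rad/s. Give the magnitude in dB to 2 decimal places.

|(j150)² + 164(j150) + 44100| = |21600 + j24600| = 3.274e+04
|T(j150)| = 851100 / 3.274e+04 = 25.998
20 log₁₀(25.998) = 28.299 dB

28.30 dB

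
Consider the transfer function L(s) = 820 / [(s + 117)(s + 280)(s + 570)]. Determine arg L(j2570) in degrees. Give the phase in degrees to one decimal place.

∠(j2570 + 117) = arctan(2570/117) = 87.39°
∠(j2570 + 280) = arctan(2570/280) = 83.78°
∠(j2570 + 570) = arctan(2570/570) = 77.49°
∠L(j2570) = − (87.39° + 83.78° + 77.49°) = -248.67°

-248.7 deg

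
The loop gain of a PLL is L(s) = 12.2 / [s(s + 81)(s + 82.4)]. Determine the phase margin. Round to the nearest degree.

90°

Gain crossover: |L(jω)| = 1 at ω ≈ 0.00183 rad/s.
∠L(j0.00183) = −90° − arctan(0.00183/81) − arctan(0.00183/82.4) ≈ -90.00°
PM = 180° + (-90.00°) = 90.00°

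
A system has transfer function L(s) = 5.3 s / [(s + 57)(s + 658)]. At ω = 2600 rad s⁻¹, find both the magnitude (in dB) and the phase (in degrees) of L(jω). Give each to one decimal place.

|j2600| = 2600
|j2600 + 57| = √(2600² + 57²) = 2601
|j2600 + 658| = √(2600² + 658²) = 2682
|L(j2600)| = 5.3 × 2600 / (2601 × 2682) = 0.0019757
20 log₁₀(0.0019757) = -54.09 dB
∠(j2600) = 90.00°
∠(j2600 + 57) = arctan(2600/57) = 88.74°
∠(j2600 + 658) = arctan(2600/658) = 75.80°
∠L(j2600) = 90.00° − (88.74° + 75.80°) = -74.54°

|L| = -54.1 dB, ∠L = -74.5°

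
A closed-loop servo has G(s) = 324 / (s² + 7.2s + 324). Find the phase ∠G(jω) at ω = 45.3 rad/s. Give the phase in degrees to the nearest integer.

∠[(j45.3)² + 7.2(j45.3) + 324] = ∠[-1728.1 + j326.16] = 169.31°
∠G(j45.3) = −169.31° = -169.31°

-169°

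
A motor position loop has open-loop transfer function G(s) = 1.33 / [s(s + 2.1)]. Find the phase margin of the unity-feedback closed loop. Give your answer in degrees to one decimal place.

Gain crossover: |G(jω)| = 1 at ω ≈ 0.608 rad/sec.
∠G(j0.608) = −90° − arctan(0.608/2.1) ≈ -106.16°
PM = 180° + (-106.16°) = 73.84°

73.8°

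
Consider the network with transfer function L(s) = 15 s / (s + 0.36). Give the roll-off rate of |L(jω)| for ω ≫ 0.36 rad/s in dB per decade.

0 dB/decade

With 1 zero and 1 pole, the high-frequency asymptotic slope is 20 × (1 − 1) = 0 dB/decade.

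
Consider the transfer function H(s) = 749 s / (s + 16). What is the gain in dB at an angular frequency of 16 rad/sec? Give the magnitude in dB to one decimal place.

54.5 dB

|j16| = 16
|j16 + 16| = √(16² + 16²) = 22.63
|H(j16)| = 749 × 16 / 22.63 = 529.62
20 log₁₀(529.62) = 54.48 dB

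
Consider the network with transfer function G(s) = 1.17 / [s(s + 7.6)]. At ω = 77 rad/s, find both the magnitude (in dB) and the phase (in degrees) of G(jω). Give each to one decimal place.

|G| = -74.1 dB, ∠G = -174.4°

|j77 + 7.6| = √(77² + 7.6²) = 77.37
|j77| = 77
|G(j77)| = 1.17 / (77.37 × 77) = 0.00019638
20 log₁₀(0.00019638) = -74.14 dB
∠(j77 + 7.6) = arctan(77/7.6) = 84.36°
∠(j77) = 90.00°
∠G(j77) = − (84.36° + 90.00°) = -174.36°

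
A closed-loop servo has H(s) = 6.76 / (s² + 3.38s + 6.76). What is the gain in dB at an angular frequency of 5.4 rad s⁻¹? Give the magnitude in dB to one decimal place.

-12.6 dB

|(j5.4)² + 3.38(j5.4) + 6.76| = |-22.4 + j18.252| = 28.89
|H(j5.4)| = 6.76 / 28.89 = 0.23395
20 log₁₀(0.23395) = -12.62 dB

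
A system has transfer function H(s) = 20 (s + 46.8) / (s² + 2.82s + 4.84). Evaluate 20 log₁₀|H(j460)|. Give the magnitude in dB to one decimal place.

-27.2 dB

|j460 + 46.8| = √(460² + 46.8²) = 462.4
|(j460)² + 2.82(j460) + 4.84| = |-2.116e+05 + j1297.2| = 2.116e+05
|H(j460)| = 20 × 462.4 / 2.116e+05 = 0.043703
20 log₁₀(0.043703) = -27.19 dB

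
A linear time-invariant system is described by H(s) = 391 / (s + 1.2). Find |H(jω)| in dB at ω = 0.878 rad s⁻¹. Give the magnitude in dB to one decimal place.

48.4 dB

|j0.878 + 1.2| = √(0.878² + 1.2²) = 1.487
|H(j0.878)| = 391 / 1.487 = 262.96
20 log₁₀(262.96) = 48.40 dB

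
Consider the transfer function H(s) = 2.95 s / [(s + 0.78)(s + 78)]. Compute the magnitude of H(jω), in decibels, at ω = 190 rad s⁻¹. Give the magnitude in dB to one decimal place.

-36.9 dB

|j190| = 190
|j190 + 0.78| = √(190² + 0.78²) = 190
|j190 + 78| = √(190² + 78²) = 205.4
|H(j190)| = 2.95 × 190 / (190 × 205.4) = 0.014363
20 log₁₀(0.014363) = -36.86 dB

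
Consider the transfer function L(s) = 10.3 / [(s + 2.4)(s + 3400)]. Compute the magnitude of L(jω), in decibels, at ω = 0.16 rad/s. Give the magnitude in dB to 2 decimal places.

|j0.16 + 2.4| = √(0.16² + 2.4²) = 2.405
|j0.16 + 3400| = √(0.16² + 3400²) = 3400
|L(j0.16)| = 10.3 / (2.405 × 3400) = 0.0012595
20 log₁₀(0.0012595) = -57.996 dB

-58.00 dB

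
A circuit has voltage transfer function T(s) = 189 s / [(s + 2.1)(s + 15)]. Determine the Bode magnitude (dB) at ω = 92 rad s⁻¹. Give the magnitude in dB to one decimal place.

6.1 dB

|j92| = 92
|j92 + 2.1| = √(92² + 2.1²) = 92.02
|j92 + 15| = √(92² + 15²) = 93.21
|T(j92)| = 189 × 92 / (92.02 × 93.21) = 2.027
20 log₁₀(2.027) = 6.14 dB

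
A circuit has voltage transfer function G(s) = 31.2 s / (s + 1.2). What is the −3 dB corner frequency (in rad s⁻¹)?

1.2 rad s⁻¹

For a single-pole high-pass, the −3 dB point is at the pole: ω = 1.2 rad s⁻¹.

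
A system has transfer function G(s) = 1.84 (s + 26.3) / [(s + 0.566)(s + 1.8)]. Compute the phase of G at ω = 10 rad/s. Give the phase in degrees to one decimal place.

∠(j10 + 26.3) = arctan(10/26.3) = 20.82°
∠(j10 + 0.566) = arctan(10/0.566) = 86.76°
∠(j10 + 1.8) = arctan(10/1.8) = 79.80°
∠G(j10) = 20.82° − (86.76° + 79.80°) = -145.74°

-145.7°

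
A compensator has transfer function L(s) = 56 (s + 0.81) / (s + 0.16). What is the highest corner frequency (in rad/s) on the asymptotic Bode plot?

Break frequencies occur at each pole and zero magnitude: 0.16 rad/s, 0.81 rad/s.
The highest is 0.81 rad/s.

0.81 rad/s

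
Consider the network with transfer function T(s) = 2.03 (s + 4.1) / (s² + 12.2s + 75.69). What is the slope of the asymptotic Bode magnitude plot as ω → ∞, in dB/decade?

With 1 zero and 2 poles, the high-frequency asymptotic slope is 20 × (1 − 2) = -20 dB/decade.

-20 dB/decade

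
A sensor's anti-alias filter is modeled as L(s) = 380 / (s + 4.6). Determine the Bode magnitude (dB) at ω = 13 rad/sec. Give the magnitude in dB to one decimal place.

28.8 dB

|j13 + 4.6| = √(13² + 4.6²) = 13.79
|L(j13)| = 380 / 13.79 = 27.556
20 log₁₀(27.556) = 28.80 dB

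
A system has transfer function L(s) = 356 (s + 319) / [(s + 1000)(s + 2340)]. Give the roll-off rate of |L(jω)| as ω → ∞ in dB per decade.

With 1 zero and 2 poles, the high-frequency asymptotic slope is 20 × (1 − 2) = -20 dB/decade.

-20 dB/decade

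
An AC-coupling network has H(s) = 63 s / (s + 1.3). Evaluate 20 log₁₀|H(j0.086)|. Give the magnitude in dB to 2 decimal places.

12.38 dB

|j0.086| = 0.086
|j0.086 + 1.3| = √(0.086² + 1.3²) = 1.303
|H(j0.086)| = 63 × 0.086 / 1.303 = 4.1586
20 log₁₀(4.1586) = 12.379 dB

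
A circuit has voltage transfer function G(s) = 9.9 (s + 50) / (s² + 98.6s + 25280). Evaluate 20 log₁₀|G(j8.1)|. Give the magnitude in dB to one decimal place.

|j8.1 + 50| = √(8.1² + 50²) = 50.65
|(j8.1)² + 98.6(j8.1) + 25280| = |25214 + j798.66| = 2.523e+04
|G(j8.1)| = 9.9 × 50.65 / 2.523e+04 = 0.019878
20 log₁₀(0.019878) = -34.03 dB

-34.0 dB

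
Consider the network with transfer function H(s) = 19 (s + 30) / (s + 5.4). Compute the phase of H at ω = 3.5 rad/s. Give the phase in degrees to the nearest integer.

∠(j3.5 + 30) = arctan(3.5/30) = 6.65°
∠(j3.5 + 5.4) = arctan(3.5/5.4) = 32.95°
∠H(j3.5) = 6.65° − 32.95° = -26.29°

-26 deg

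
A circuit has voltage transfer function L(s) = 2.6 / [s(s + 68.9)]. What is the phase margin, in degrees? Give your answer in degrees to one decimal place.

90.0 deg

Gain crossover: |L(jω)| = 1 at ω ≈ 0.0377 rad/sec.
∠L(j0.0377) = −90° − arctan(0.0377/68.9) ≈ -90.03°
PM = 180° + (-90.03°) = 89.97°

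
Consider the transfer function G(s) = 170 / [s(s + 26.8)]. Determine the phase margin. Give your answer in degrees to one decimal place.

Gain crossover: |G(jω)| = 1 at ω ≈ 6.18 rad/s.
∠G(j6.18) = −90° − arctan(6.18/26.8) ≈ -102.99°
PM = 180° + (-102.99°) = 77.01°

77.0°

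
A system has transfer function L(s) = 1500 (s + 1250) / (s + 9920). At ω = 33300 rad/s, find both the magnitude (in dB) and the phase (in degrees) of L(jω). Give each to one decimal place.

|L| = 63.2 dB, ∠L = 14.4°

|j33300 + 1250| = √(33300² + 1250²) = 3.332e+04
|j33300 + 9920| = √(33300² + 9920²) = 3.475e+04
|L(j33300)| = 1500 × 3.332e+04 / 3.475e+04 = 1438.6
20 log₁₀(1438.6) = 63.16 dB
∠(j33300 + 1250) = arctan(33300/1250) = 87.85°
∠(j33300 + 9920) = arctan(33300/9920) = 73.41°
∠L(j33300) = 87.85° − 73.41° = 14.44°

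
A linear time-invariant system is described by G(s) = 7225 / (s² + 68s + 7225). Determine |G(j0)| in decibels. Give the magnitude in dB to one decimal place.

G(0) = 7225 / 7225 = 1
20 log₁₀(1) = 0.00 dB

0.0 dB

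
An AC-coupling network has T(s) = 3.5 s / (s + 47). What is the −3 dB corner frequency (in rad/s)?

For a single-pole high-pass, the −3 dB point is at the pole: ω = 47 rad/s.

47 rad/s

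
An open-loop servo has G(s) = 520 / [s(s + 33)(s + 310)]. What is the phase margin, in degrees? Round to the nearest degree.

90 deg

Gain crossover: |G(jω)| = 1 at ω ≈ 0.0508 rad/s.
∠G(j0.0508) = −90° − arctan(0.0508/33) − arctan(0.0508/310) ≈ -90.10°
PM = 180° + (-90.10°) = 89.90°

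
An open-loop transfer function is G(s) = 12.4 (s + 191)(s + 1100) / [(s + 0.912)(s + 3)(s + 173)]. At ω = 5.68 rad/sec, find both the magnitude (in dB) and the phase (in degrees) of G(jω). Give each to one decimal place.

|j5.68 + 191| = √(5.68² + 191²) = 191.1
|j5.68 + 1100| = √(5.68² + 1100²) = 1100
|j5.68 + 0.912| = √(5.68² + 0.912²) = 5.753
|j5.68 + 3| = √(5.68² + 3²) = 6.424
|j5.68 + 173| = √(5.68² + 173²) = 173.1
|G(j5.68)| = 12.4 × 191.1 × 1100 / (5.753 × 6.424 × 173.1) = 407.49
20 log₁₀(407.49) = 52.20 dB
∠(j5.68 + 191) = arctan(5.68/191) = 1.70°
∠(j5.68 + 1100) = arctan(5.68/1100) = 0.30°
∠(j5.68 + 0.912) = arctan(5.68/0.912) = 80.88°
∠(j5.68 + 3) = arctan(5.68/3) = 62.16°
∠(j5.68 + 173) = arctan(5.68/173) = 1.88°
∠G(j5.68) = 1.70° + 0.30° − (80.88° + 62.16° + 1.88°) = -142.92°

|G| = 52.2 dB, ∠G = -142.9°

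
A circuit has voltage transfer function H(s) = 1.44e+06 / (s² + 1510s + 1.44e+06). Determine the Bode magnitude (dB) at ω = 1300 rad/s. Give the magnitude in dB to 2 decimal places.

-2.76 dB

|(j1300)² + 1510(j1300) + 1.44e+06| = |-2.5e+05 + j1.963e+06| = 1.979e+06
|H(j1300)| = 1.44e+06 / 1.979e+06 = 0.72769
20 log₁₀(0.72769) = -2.761 dB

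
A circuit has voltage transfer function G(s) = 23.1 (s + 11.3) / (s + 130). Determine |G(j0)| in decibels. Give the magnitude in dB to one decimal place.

G(0) = 23.1 × 11.3 / 130 = 2.0079
20 log₁₀(2.0079) = 6.05 dB

6.1 dB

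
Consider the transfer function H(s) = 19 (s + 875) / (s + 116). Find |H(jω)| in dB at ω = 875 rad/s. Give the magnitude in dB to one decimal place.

28.5 dB

|j875 + 875| = √(875² + 875²) = 1237
|j875 + 116| = √(875² + 116²) = 882.7
|H(j875)| = 19 × 1237 / 882.7 = 26.637
20 log₁₀(26.637) = 28.51 dB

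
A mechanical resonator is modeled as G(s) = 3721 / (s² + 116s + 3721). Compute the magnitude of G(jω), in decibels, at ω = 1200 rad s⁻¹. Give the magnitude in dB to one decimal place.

-51.8 dB

|(j1200)² + 116(j1200) + 3721| = |-1.4363e+06 + j1.392e+05| = 1.443e+06
|G(j1200)| = 3721 / 1.443e+06 = 0.0025786
20 log₁₀(0.0025786) = -51.77 dB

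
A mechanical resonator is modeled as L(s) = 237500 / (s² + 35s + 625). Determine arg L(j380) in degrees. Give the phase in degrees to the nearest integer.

∠[(j380)² + 35(j380) + 625] = ∠[-1.4378e+05 + j13300] = 174.71°
∠L(j380) = −174.71° = -174.71°

-175°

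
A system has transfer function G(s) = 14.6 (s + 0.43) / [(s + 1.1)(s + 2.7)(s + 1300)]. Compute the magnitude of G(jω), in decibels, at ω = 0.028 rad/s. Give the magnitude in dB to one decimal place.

-55.8 dB

|j0.028 + 0.43| = √(0.028² + 0.43²) = 0.4309
|j0.028 + 1.1| = √(0.028² + 1.1²) = 1.1
|j0.028 + 2.7| = √(0.028² + 2.7²) = 2.7
|j0.028 + 1300| = √(0.028² + 1300²) = 1300
|G(j0.028)| = 14.6 × 0.4309 / (1.1 × 2.7 × 1300) = 0.0016288
20 log₁₀(0.0016288) = -55.76 dB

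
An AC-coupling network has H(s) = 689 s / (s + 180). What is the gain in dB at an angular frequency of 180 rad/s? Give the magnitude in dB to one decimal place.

53.8 dB

|j180| = 180
|j180 + 180| = √(180² + 180²) = 254.6
|H(j180)| = 689 × 180 / 254.6 = 487.2
20 log₁₀(487.2) = 53.75 dB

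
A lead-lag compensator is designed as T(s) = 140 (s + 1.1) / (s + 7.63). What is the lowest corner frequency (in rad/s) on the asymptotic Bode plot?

1.1 rad/s

Break frequencies occur at each pole and zero magnitude: 1.1 rad/s, 7.63 rad/s.
The lowest is 1.1 rad/s.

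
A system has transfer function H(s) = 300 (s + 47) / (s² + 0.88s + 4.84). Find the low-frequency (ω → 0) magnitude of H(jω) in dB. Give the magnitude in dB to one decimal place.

69.3 dB

H(0) = 300 × 47 / 4.84 = 2913.2
20 log₁₀(2913.2) = 69.29 dB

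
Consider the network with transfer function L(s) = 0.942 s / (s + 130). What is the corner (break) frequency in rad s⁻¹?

The single real pole at s = −130 gives a corner at ω = 130 rad s⁻¹.

130 rad s⁻¹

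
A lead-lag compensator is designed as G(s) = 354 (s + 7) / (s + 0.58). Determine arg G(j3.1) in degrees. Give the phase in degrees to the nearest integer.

-56°

∠(j3.1 + 7) = arctan(3.1/7) = 23.89°
∠(j3.1 + 0.58) = arctan(3.1/0.58) = 79.40°
∠G(j3.1) = 23.89° − 79.40° = -55.52°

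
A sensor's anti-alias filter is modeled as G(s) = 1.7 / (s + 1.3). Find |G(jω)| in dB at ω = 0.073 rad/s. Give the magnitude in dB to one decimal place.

2.3 dB

|j0.073 + 1.3| = √(0.073² + 1.3²) = 1.302
|G(j0.073)| = 1.7 / 1.302 = 1.3056
20 log₁₀(1.3056) = 2.32 dB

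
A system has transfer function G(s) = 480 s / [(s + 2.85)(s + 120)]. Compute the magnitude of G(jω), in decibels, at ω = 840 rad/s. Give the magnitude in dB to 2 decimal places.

|j840| = 840
|j840 + 2.85| = √(840² + 2.85²) = 840
|j840 + 120| = √(840² + 120²) = 848.5
|G(j840)| = 480 × 840 / (840 × 848.5) = 0.56568
20 log₁₀(0.56568) = -4.949 dB

-4.95 dB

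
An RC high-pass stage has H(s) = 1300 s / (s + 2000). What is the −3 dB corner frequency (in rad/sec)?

For a single-pole high-pass, the −3 dB point is at the pole: ω = 2000 rad/sec.

2000 rad/sec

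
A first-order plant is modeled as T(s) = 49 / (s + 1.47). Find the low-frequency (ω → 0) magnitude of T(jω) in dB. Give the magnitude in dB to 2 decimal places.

T(0) = 49 / 1.47 = 33.333
20 log₁₀(33.333) = 30.458 dB

30.46 dB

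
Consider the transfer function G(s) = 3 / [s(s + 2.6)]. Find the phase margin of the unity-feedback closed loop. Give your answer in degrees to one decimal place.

67.7 deg

Gain crossover: |G(jω)| = 1 at ω ≈ 1.07 rad/s.
∠G(j1.07) = −90° − arctan(1.07/2.6) ≈ -112.32°
PM = 180° + (-112.32°) = 67.68°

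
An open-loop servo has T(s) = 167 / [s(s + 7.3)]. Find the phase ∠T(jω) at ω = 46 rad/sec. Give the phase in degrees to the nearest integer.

∠(j46 + 7.3) = arctan(46/7.3) = 80.98°
∠(j46) = 90.00°
∠T(j46) = − (80.98° + 90.00°) = -170.98°

-171 deg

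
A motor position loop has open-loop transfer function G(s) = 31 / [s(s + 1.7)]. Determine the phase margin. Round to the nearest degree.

Gain crossover: |G(jω)| = 1 at ω ≈ 5.44 rad/s.
∠G(j5.44) = −90° − arctan(5.44/1.7) ≈ -162.64°
PM = 180° + (-162.64°) = 17.36°

17°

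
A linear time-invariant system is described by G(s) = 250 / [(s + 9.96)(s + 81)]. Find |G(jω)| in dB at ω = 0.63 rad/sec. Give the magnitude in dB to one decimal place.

-10.2 dB

|j0.63 + 9.96| = √(0.63² + 9.96²) = 9.98
|j0.63 + 81| = √(0.63² + 81²) = 81
|G(j0.63)| = 250 / (9.98 × 81) = 0.30925
20 log₁₀(0.30925) = -10.19 dB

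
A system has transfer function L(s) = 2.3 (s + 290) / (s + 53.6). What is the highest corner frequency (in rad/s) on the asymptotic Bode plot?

290 rad/s

Break frequencies occur at each pole and zero magnitude: 53.6 rad/s, 290 rad/s.
The highest is 290 rad/s.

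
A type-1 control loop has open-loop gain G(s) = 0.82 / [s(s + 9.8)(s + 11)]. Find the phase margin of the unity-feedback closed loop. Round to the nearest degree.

90°

Gain crossover: |G(jω)| = 1 at ω ≈ 0.00761 rad/s.
∠G(j0.00761) = −90° − arctan(0.00761/9.8) − arctan(0.00761/11) ≈ -90.08°
PM = 180° + (-90.08°) = 89.92°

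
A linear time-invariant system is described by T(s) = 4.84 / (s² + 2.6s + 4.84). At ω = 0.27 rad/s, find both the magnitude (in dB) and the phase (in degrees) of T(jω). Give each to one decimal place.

|T| = 0.0 dB, ∠T = -8.4°

|(j0.27)² + 2.6(j0.27) + 4.84| = |4.7671 + j0.702| = 4.819
|T(j0.27)| = 4.84 / 4.819 = 1.0045
20 log₁₀(1.0045) = 0.04 dB
∠[(j0.27)² + 2.6(j0.27) + 4.84] = ∠[4.7671 + j0.702] = 8.38°
∠T(j0.27) = −8.38° = -8.38°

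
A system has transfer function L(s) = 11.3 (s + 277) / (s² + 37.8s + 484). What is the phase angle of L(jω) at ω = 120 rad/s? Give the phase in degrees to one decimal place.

∠(j120 + 277) = arctan(120/277) = 23.42°
∠[(j120)² + 37.8(j120) + 484] = ∠[-13916 + j4536] = 161.95°
∠L(j120) = 23.42° − 161.95° = -138.52°

-138.5°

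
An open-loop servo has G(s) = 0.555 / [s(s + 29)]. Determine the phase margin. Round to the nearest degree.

90°

Gain crossover: |G(jω)| = 1 at ω ≈ 0.0191 rad s⁻¹.
∠G(j0.0191) = −90° − arctan(0.0191/29) ≈ -90.04°
PM = 180° + (-90.04°) = 89.96°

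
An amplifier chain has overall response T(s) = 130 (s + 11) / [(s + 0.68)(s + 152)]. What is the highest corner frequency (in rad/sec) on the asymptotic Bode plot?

152 rad/sec

Break frequencies occur at each pole and zero magnitude: 0.68 rad/sec, 11 rad/sec, 152 rad/sec.
The highest is 152 rad/sec.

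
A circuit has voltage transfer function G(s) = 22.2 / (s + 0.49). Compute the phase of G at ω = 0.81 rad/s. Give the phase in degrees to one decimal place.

-58.8°

∠(j0.81 + 0.49) = arctan(0.81/0.49) = 58.83°
∠G(j0.81) = −58.83° = -58.83°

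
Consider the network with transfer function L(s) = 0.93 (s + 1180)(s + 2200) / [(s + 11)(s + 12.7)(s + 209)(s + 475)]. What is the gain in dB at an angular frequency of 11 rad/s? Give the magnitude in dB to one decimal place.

-20.6 dB

|j11 + 1180| = √(11² + 1180²) = 1180
|j11 + 2200| = √(11² + 2200²) = 2200
|j11 + 11| = √(11² + 11²) = 15.56
|j11 + 12.7| = √(11² + 12.7²) = 16.8
|j11 + 209| = √(11² + 209²) = 209.3
|j11 + 475| = √(11² + 475²) = 475.1
|L(j11)| = 0.93 × 1180 × 2200 / (15.56 × 16.8 × 209.3 × 475.1) = 0.092897
20 log₁₀(0.092897) = -20.64 dB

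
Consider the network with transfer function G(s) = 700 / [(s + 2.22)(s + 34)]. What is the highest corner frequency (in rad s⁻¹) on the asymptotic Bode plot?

34 rad s⁻¹

Break frequencies occur at each pole and zero magnitude: 2.22 rad s⁻¹, 34 rad s⁻¹.
The highest is 34 rad s⁻¹.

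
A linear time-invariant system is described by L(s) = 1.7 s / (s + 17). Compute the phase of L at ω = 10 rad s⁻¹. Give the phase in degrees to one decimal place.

∠(j10) = 90.00°
∠(j10 + 17) = arctan(10/17) = 30.47°
∠L(j10) = 90.00° − 30.47° = 59.53°

59.5 deg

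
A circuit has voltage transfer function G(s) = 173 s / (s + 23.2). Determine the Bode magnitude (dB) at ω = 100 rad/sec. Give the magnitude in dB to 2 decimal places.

44.53 dB

|j100| = 100
|j100 + 23.2| = √(100² + 23.2²) = 102.7
|G(j100)| = 173 × 100 / 102.7 = 168.52
20 log₁₀(168.52) = 44.533 dB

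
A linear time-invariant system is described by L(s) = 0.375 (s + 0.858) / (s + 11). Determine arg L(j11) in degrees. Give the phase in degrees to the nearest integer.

∠(j11 + 0.858) = arctan(11/0.858) = 85.54°
∠(j11 + 11) = arctan(11/11) = 45.00°
∠L(j11) = 85.54° − 45.00° = 40.54°

41°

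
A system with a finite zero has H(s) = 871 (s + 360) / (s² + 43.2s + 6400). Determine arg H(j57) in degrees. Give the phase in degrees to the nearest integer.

∠(j57 + 360) = arctan(57/360) = 9.00°
∠[(j57)² + 43.2(j57) + 6400] = ∠[3151 + j2462.4] = 38.01°
∠H(j57) = 9.00° − 38.01° = -29.01°

-29°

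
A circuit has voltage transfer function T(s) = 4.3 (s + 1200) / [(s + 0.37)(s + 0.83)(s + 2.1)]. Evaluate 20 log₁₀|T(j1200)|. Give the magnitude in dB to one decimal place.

-107.5 dB

|j1200 + 1200| = √(1200² + 1200²) = 1697
|j1200 + 0.37| = √(1200² + 0.37²) = 1200
|j1200 + 0.83| = √(1200² + 0.83²) = 1200
|j1200 + 2.1| = √(1200² + 2.1²) = 1200
|T(j1200)| = 4.3 × 1697 / (1200 × 1200 × 1200) = 4.223e-06
20 log₁₀(4.223e-06) = -107.49 dB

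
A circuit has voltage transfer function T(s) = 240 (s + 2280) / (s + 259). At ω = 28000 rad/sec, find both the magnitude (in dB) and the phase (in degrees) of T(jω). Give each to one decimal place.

|T| = 47.6 dB, ∠T = -4.1 deg

|j28000 + 2280| = √(28000² + 2280²) = 2.809e+04
|j28000 + 259| = √(28000² + 259²) = 2.8e+04
|T(j28000)| = 240 × 2.809e+04 / 2.8e+04 = 240.78
20 log₁₀(240.78) = 47.63 dB
∠(j28000 + 2280) = arctan(28000/2280) = 85.34°
∠(j28000 + 259) = arctan(28000/259) = 89.47°
∠T(j28000) = 85.34° − 89.47° = -4.13°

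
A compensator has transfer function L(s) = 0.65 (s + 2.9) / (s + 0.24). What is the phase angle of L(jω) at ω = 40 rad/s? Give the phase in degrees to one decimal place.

∠(j40 + 2.9) = arctan(40/2.9) = 85.85°
∠(j40 + 0.24) = arctan(40/0.24) = 89.66°
∠L(j40) = 85.85° − 89.66° = -3.80°

-3.8°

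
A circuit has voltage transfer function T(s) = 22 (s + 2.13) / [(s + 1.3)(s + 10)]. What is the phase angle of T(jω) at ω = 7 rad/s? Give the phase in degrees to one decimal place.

-41.4°

∠(j7 + 2.13) = arctan(7/2.13) = 73.08°
∠(j7 + 1.3) = arctan(7/1.3) = 79.48°
∠(j7 + 10) = arctan(7/10) = 34.99°
∠T(j7) = 73.08° − (79.48° + 34.99°) = -41.40°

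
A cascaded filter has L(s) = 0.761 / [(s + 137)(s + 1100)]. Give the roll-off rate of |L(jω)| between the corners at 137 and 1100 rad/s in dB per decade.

-20 dB/decade

In this band the factors already past their corner are: pole at 137; net slope = -20 dB/decade.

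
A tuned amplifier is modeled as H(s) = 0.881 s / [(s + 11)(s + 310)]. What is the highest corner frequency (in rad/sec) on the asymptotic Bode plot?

310 rad/sec

Break frequencies occur at each pole and zero magnitude: 11 rad/sec, 310 rad/sec.
The highest is 310 rad/sec.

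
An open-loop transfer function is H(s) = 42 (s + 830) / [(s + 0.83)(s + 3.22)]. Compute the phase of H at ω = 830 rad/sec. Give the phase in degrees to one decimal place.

-134.7°

∠(j830 + 830) = arctan(830/830) = 45.00°
∠(j830 + 0.83) = arctan(830/0.83) = 89.94°
∠(j830 + 3.22) = arctan(830/3.22) = 89.78°
∠H(j830) = 45.00° − (89.94° + 89.78°) = -134.72°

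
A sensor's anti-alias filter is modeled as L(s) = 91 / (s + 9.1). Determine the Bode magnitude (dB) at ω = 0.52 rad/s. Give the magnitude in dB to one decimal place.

|j0.52 + 9.1| = √(0.52² + 9.1²) = 9.115
|L(j0.52)| = 91 / 9.115 = 9.9837
20 log₁₀(9.9837) = 19.99 dB

20.0 dB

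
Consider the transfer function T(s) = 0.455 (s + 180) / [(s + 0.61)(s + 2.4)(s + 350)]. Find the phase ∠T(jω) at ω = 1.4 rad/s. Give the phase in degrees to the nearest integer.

∠(j1.4 + 180) = arctan(1.4/180) = 0.45°
∠(j1.4 + 0.61) = arctan(1.4/0.61) = 66.46°
∠(j1.4 + 2.4) = arctan(1.4/2.4) = 30.26°
∠(j1.4 + 350) = arctan(1.4/350) = 0.23°
∠T(j1.4) = 0.45° − (66.46° + 30.26° + 0.23°) = -96.50°

-96 deg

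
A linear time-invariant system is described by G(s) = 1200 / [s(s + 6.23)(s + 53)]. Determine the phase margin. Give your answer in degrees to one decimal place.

Gain crossover: |G(jω)| = 1 at ω ≈ 3.22 rad s⁻¹.
∠G(j3.22) = −90° − arctan(3.22/6.23) − arctan(3.22/53) ≈ -120.83°
PM = 180° + (-120.83°) = 59.17°

59.2°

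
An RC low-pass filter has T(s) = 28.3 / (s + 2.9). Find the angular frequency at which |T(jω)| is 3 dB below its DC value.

2.9 rad/s

For a single-pole low-pass, the −3 dB point is at the pole: ω = 2.9 rad/s.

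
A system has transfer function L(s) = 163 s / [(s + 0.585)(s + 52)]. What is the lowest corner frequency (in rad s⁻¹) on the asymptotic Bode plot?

Break frequencies occur at each pole and zero magnitude: 0.585 rad s⁻¹, 52 rad s⁻¹.
The lowest is 0.585 rad s⁻¹.

0.585 rad s⁻¹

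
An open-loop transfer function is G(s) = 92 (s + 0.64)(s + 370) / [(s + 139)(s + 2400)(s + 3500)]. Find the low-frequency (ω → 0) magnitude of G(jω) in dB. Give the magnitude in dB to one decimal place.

-94.6 dB

G(0) = 92 × 0.64 × 370 / (139 × 2400 × 3500) = 1.8658e-05
20 log₁₀(1.8658e-05) = -94.58 dB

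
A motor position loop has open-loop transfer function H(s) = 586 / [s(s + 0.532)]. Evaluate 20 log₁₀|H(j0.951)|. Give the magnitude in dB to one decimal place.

|j0.951 + 0.532| = √(0.951² + 0.532²) = 1.09
|j0.951| = 0.951
|H(j0.951)| = 586 / (1.09 × 0.951) = 565.48
20 log₁₀(565.48) = 55.05 dB

55.0 dB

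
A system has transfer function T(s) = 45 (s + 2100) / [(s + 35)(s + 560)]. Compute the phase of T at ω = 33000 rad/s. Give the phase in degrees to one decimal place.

-92.6°

∠(j33000 + 2100) = arctan(33000/2100) = 86.36°
∠(j33000 + 35) = arctan(33000/35) = 89.94°
∠(j33000 + 560) = arctan(33000/560) = 89.03°
∠T(j33000) = 86.36° − (89.94° + 89.03°) = -92.61°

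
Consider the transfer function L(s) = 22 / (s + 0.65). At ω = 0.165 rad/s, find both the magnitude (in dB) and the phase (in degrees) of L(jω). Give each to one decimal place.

|j0.165 + 0.65| = √(0.165² + 0.65²) = 0.6706
|L(j0.165)| = 22 / 0.6706 = 32.806
20 log₁₀(32.806) = 30.32 dB
∠(j0.165 + 0.65) = arctan(0.165/0.65) = 14.24°
∠L(j0.165) = −14.24° = -14.24°

|L| = 30.3 dB, ∠L = -14.2°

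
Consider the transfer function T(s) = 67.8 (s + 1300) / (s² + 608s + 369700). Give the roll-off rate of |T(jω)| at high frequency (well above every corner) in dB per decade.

With 1 zero and 2 poles, the high-frequency asymptotic slope is 20 × (1 − 2) = -20 dB/decade.

-20 dB/decade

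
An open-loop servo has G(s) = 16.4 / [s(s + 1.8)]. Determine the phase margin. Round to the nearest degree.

Gain crossover: |G(jω)| = 1 at ω ≈ 3.85 rad/s.
∠G(j3.85) = −90° − arctan(3.85/1.8) ≈ -154.97°
PM = 180° + (-154.97°) = 25.03°

25°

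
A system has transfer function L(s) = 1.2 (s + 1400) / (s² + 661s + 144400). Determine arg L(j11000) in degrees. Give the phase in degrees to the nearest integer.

∠(j11000 + 1400) = arctan(11000/1400) = 82.75°
∠[(j11000)² + 661(j11000) + 144400] = ∠[-1.2086e+08 + j7.271e+06] = 176.56°
∠L(j11000) = 82.75° − 176.56° = -93.81°

-94°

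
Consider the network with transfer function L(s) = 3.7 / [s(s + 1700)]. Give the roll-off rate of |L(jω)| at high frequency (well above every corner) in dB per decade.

-40 dB/decade

With 0 zeros and 2 poles, the high-frequency asymptotic slope is 20 × (0 − 2) = -40 dB/decade.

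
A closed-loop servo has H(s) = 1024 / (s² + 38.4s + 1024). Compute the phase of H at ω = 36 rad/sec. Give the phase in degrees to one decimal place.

-101.1°

∠[(j36)² + 38.4(j36) + 1024] = ∠[-272 + j1382.4] = 101.13°
∠H(j36) = −101.13° = -101.13°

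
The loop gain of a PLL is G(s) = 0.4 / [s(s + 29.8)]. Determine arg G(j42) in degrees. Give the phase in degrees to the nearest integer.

-145°

∠(j42 + 29.8) = arctan(42/29.8) = 54.64°
∠(j42) = 90.00°
∠G(j42) = − (54.64° + 90.00°) = -144.64°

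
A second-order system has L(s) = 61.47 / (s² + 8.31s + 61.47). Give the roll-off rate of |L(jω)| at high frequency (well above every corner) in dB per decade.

-40 dB/decade

With 0 zeros and 2 poles, the high-frequency asymptotic slope is 20 × (0 − 2) = -40 dB/decade.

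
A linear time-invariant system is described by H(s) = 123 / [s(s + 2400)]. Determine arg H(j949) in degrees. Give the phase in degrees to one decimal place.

∠(j949 + 2400) = arctan(949/2400) = 21.57°
∠(j949) = 90.00°
∠H(j949) = − (21.57° + 90.00°) = -111.57°

-111.6°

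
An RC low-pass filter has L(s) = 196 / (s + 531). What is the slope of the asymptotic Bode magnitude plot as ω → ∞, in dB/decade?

-20 dB/decade

With 0 zeros and 1 pole, the high-frequency asymptotic slope is 20 × (0 − 1) = -20 dB/decade.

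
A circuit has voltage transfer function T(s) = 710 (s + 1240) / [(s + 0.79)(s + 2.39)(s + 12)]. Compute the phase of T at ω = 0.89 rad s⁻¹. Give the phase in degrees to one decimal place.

∠(j0.89 + 1240) = arctan(0.89/1240) = 0.04°
∠(j0.89 + 0.79) = arctan(0.89/0.79) = 48.41°
∠(j0.89 + 2.39) = arctan(0.89/2.39) = 20.42°
∠(j0.89 + 12) = arctan(0.89/12) = 4.24°
∠T(j0.89) = 0.04° − (48.41° + 20.42° + 4.24°) = -73.03°

-73.0°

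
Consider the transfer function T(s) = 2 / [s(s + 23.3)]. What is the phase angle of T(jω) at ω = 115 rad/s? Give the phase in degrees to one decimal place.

∠(j115 + 23.3) = arctan(115/23.3) = 78.55°
∠(j115) = 90.00°
∠T(j115) = − (78.55° + 90.00°) = -168.55°

-168.5 deg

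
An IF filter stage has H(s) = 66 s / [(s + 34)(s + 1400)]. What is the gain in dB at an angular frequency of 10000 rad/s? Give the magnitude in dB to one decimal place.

|j10000| = 1e+04
|j10000 + 34| = √(10000² + 34²) = 1e+04
|j10000 + 1400| = √(10000² + 1400²) = 1.01e+04
|H(j10000)| = 66 × 1e+04 / (1e+04 × 1.01e+04) = 0.0065362
20 log₁₀(0.0065362) = -43.69 dB

-43.7 dB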